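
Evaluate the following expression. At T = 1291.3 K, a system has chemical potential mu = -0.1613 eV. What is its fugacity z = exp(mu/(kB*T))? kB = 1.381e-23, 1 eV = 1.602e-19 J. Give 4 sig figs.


Step 1: Convert mu to Joules: -0.1613*1.602e-19 = -2.584e-20 J
Step 2: kB*T = 1.381e-23*1291.3 = 1.783e-20 J
Step 3: mu/(kB*T) = -1.449
Step 4: z = exp(-1.449) = 0.2348

0.2348


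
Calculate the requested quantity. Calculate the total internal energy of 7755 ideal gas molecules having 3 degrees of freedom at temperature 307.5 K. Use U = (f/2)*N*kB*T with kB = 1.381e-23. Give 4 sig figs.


Step 1: f/2 = 3/2 = 1.5
Step 2: N*kB*T = 7755*1.381e-23*307.5 = 3.293e-17
Step 3: U = 1.5 * 3.293e-17 = 4.94e-17 J

4.94e-17


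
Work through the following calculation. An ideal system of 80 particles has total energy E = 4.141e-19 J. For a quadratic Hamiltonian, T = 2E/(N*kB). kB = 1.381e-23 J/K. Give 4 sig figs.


Step 1: Numerator = 2*E = 2*4.141e-19 = 8.282e-19 J
Step 2: Denominator = N*kB = 80*1.381e-23 = 1.105e-21
Step 3: T = 8.282e-19 / 1.105e-21 = 749.6 K

749.6


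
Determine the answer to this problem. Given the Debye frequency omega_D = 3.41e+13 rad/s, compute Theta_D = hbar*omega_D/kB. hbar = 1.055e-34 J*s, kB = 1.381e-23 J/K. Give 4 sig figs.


Step 1: hbar*omega_D = 1.055e-34 * 3.41e+13 = 3.598e-21 J
Step 2: Theta_D = 3.598e-21 / 1.381e-23
Step 3: Theta_D = 260.5 K

260.5


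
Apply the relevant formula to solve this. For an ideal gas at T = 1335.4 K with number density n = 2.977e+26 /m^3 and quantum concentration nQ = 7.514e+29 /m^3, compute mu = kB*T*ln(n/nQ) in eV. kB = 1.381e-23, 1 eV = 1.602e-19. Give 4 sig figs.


Step 1: n/nQ = 2.977e+26/7.514e+29 = 0.0003962
Step 2: ln(n/nQ) = -7.834
Step 3: mu = kB*T*ln(n/nQ) = 1.844e-20*-7.834 = -1.445e-19 J
Step 4: Convert to eV: -1.445e-19/1.602e-19 = -0.9018 eV

-0.9018


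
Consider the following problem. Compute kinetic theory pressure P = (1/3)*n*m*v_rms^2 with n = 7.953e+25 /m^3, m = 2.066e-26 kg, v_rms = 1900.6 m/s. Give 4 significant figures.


Step 1: v_rms^2 = 1900.6^2 = 3.612e+06
Step 2: n*m = 7.953e+25*2.066e-26 = 1.643
Step 3: P = (1/3)*1.643*3.612e+06 = 1.978e+06 Pa

1.978e+06


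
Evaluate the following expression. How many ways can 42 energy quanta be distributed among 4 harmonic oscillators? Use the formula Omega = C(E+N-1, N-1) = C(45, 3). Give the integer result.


Step 1: Use binomial coefficient C(45, 3)
Step 2: Numerator = 45! / 42!
Step 3: Denominator = 3!
Step 4: Omega = 14190

14190


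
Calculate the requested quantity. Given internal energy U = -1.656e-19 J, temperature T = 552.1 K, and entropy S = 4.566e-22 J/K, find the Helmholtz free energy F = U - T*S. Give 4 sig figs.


Step 1: T*S = 552.1 * 4.566e-22 = 2.521e-19 J
Step 2: F = U - T*S = -1.656e-19 - 2.521e-19
Step 3: F = -4.177e-19 J

-4.177e-19


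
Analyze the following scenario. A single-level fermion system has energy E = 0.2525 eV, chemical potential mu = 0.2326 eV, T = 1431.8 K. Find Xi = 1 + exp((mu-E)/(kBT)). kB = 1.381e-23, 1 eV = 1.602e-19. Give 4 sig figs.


Step 1: (mu - E) = 0.2326 - 0.2525 = -0.0199 eV
Step 2: x = (mu-E)*eV/(kB*T) = -0.0199*1.602e-19/(1.381e-23*1431.8) = -0.1612
Step 3: exp(x) = 0.8511
Step 4: Xi = 1 + 0.8511 = 1.851

1.851


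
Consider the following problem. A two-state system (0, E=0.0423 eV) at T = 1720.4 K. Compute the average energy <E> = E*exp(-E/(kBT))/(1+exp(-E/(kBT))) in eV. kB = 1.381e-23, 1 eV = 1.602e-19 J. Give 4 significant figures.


Step 1: beta*E = 0.0423*1.602e-19/(1.381e-23*1720.4) = 0.2852
Step 2: exp(-beta*E) = 0.7518
Step 3: <E> = 0.0423*0.7518/(1+0.7518) = 0.01815 eV

0.01815


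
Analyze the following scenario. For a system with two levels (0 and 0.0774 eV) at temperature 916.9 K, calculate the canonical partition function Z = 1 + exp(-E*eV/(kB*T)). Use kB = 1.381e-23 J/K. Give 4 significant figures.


Step 1: Compute beta*E = E*eV/(kB*T) = 0.0774*1.602e-19/(1.381e-23*916.9) = 0.9792
Step 2: exp(-beta*E) = exp(-0.9792) = 0.3756
Step 3: Z = 1 + 0.3756 = 1.376

1.376


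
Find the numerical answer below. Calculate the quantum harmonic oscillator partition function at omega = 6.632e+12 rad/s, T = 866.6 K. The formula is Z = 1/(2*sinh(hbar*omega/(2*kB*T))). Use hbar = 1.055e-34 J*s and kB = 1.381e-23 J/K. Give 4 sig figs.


Step 1: Compute x = hbar*omega/(kB*T) = 1.055e-34*6.632e+12/(1.381e-23*866.6) = 0.05846
Step 2: x/2 = 0.02923
Step 3: sinh(x/2) = 0.02924
Step 4: Z = 1/(2*0.02924) = 17.1

17.1


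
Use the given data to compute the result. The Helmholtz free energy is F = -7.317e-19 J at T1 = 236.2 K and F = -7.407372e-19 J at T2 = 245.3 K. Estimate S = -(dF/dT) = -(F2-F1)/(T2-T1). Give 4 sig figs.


Step 1: dF = F2 - F1 = -7.407372e-19 - (-7.317e-19) = -9.0372e-21 J
Step 2: dT = T2 - T1 = 245.3 - 236.2 = 9.1 K
Step 3: S = -dF/dT = -(-9.0372e-21)/9.1 = 9.931e-22 J/K

9.931e-22


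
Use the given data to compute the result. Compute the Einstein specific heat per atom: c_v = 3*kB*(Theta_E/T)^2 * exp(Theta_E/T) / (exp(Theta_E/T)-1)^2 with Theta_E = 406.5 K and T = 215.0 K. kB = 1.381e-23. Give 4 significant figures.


Step 1: x = Theta_E/T = 406.5/215.0 = 1.891
Step 2: x^2 = 3.575
Step 3: exp(x) = 6.624
Step 4: c_v = 3*1.381e-23*3.575*6.624/(6.624-1)^2 = 3.102e-23

3.102e-23


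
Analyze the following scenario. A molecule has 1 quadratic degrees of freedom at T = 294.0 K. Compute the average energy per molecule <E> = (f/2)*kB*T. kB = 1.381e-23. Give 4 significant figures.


Step 1: f/2 = 1/2 = 0.5
Step 2: kB*T = 1.381e-23 * 294.0 = 4.06e-21
Step 3: <E> = 0.5 * 4.06e-21 = 2.03e-21 J

2.03e-21


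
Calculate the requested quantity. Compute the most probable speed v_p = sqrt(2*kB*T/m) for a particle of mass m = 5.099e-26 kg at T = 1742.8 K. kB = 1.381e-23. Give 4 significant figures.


Step 1: Numerator = 2*kB*T = 2*1.381e-23*1742.8 = 4.814e-20
Step 2: Ratio = 4.814e-20 / 5.099e-26 = 9.44e+05
Step 3: v_p = sqrt(9.44e+05) = 971.6 m/s

971.6


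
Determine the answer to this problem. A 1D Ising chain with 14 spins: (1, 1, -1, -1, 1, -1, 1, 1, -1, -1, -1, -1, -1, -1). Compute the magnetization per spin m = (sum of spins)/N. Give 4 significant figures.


Step 1: Count up spins (+1): 5, down spins (-1): 9
Step 2: Total magnetization M = 5 - 9 = -4
Step 3: m = M/N = -4/14 = -0.2857

-0.2857


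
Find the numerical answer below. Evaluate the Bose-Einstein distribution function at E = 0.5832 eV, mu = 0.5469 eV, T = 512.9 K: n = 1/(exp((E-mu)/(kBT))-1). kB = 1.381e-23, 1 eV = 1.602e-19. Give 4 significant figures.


Step 1: (E - mu) = 0.0363 eV
Step 2: x = (E-mu)*eV/(kB*T) = 0.0363*1.602e-19/(1.381e-23*512.9) = 0.821
Step 3: exp(x) = 2.273
Step 4: n = 1/(exp(x)-1) = 0.7857

0.7857


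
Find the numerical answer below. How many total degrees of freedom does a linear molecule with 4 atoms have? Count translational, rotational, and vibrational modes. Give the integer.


Step 1: Translational DOF = 3
Step 2: Rotational DOF (linear) = 2
Step 3: Vibrational DOF = 3*4 - 5 = 7
Step 4: Total = 3 + 2 + 7 = 12

12


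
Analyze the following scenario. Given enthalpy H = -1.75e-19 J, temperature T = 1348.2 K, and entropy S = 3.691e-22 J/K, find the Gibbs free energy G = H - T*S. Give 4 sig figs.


Step 1: T*S = 1348.2 * 3.691e-22 = 4.976e-19 J
Step 2: G = H - T*S = -1.75e-19 - 4.976e-19
Step 3: G = -6.726e-19 J

-6.726e-19


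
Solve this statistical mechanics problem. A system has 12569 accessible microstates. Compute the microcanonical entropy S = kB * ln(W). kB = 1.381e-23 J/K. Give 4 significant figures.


Step 1: ln(W) = ln(12569) = 9.439
Step 2: S = kB * ln(W) = 1.381e-23 * 9.439
Step 3: S = 1.304e-22 J/K

1.304e-22


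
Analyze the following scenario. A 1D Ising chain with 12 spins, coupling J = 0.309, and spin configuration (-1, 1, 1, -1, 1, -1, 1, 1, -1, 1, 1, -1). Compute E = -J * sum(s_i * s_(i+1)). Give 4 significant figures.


Step 1: Nearest-neighbor products: -1, 1, -1, -1, -1, -1, 1, -1, -1, 1, -1
Step 2: Sum of products = -5
Step 3: E = -0.309 * -5 = 1.545

1.545


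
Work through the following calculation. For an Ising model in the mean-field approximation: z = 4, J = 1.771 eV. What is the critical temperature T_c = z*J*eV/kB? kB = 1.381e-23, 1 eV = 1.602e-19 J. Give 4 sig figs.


Step 1: z*J = 4*1.771 = 7.084 eV
Step 2: Convert to Joules: 7.084*1.602e-19 = 1.135e-18 J
Step 3: T_c = 1.135e-18 / 1.381e-23 = 8.218e+04 K

8.218e+04


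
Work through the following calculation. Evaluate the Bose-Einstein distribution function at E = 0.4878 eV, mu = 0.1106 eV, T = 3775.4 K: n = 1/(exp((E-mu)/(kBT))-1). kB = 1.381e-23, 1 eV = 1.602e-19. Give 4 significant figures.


Step 1: (E - mu) = 0.3772 eV
Step 2: x = (E-mu)*eV/(kB*T) = 0.3772*1.602e-19/(1.381e-23*3775.4) = 1.159
Step 3: exp(x) = 3.187
Step 4: n = 1/(exp(x)-1) = 0.4573

0.4573


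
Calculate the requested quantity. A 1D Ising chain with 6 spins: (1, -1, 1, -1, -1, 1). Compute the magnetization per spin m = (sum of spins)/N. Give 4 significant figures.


Step 1: Count up spins (+1): 3, down spins (-1): 3
Step 2: Total magnetization M = 3 - 3 = 0
Step 3: m = M/N = 0/6 = 0

0


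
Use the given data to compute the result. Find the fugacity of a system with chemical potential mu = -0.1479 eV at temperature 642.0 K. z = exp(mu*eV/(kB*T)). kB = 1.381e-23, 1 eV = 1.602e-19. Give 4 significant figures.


Step 1: Convert mu to Joules: -0.1479*1.602e-19 = -2.369e-20 J
Step 2: kB*T = 1.381e-23*642.0 = 8.866e-21 J
Step 3: mu/(kB*T) = -2.672
Step 4: z = exp(-2.672) = 0.06909

0.06909


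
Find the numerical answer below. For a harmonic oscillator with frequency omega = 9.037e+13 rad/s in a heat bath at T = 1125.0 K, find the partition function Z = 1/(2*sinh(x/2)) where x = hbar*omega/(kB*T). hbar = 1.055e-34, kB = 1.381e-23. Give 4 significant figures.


Step 1: Compute x = hbar*omega/(kB*T) = 1.055e-34*9.037e+13/(1.381e-23*1125.0) = 0.6137
Step 2: x/2 = 0.3068
Step 3: sinh(x/2) = 0.3117
Step 4: Z = 1/(2*0.3117) = 1.604

1.604


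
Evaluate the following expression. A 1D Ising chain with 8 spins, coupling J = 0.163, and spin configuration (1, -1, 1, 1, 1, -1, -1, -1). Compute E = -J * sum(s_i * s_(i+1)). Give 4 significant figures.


Step 1: Nearest-neighbor products: -1, -1, 1, 1, -1, 1, 1
Step 2: Sum of products = 1
Step 3: E = -0.163 * 1 = -0.163

-0.163


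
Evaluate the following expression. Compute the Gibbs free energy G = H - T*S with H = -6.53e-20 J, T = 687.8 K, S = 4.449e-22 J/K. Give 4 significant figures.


Step 1: T*S = 687.8 * 4.449e-22 = 3.06e-19 J
Step 2: G = H - T*S = -6.53e-20 - 3.06e-19
Step 3: G = -3.713e-19 J

-3.713e-19


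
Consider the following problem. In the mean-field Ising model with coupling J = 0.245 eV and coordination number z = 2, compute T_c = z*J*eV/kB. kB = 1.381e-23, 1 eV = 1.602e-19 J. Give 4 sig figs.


Step 1: z*J = 2*0.245 = 0.49 eV
Step 2: Convert to Joules: 0.49*1.602e-19 = 7.85e-20 J
Step 3: T_c = 7.85e-20 / 1.381e-23 = 5684 K

5684


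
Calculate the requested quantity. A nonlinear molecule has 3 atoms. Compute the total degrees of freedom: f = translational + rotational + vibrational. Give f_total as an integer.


Step 1: Translational DOF = 3
Step 2: Rotational DOF (nonlinear) = 3
Step 3: Vibrational DOF = 3*3 - 6 = 3
Step 4: Total = 3 + 3 + 3 = 9

9


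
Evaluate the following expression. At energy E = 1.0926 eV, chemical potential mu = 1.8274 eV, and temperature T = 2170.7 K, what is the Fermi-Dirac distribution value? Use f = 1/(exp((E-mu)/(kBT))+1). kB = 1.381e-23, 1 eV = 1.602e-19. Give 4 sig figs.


Step 1: (E - mu) = 1.0926 - 1.8274 = -0.7348 eV
Step 2: Convert: (E-mu)*eV = -1.177e-19 J
Step 3: x = (E-mu)*eV/(kB*T) = -3.927
Step 4: f = 1/(exp(-3.927)+1) = 0.9807

0.9807


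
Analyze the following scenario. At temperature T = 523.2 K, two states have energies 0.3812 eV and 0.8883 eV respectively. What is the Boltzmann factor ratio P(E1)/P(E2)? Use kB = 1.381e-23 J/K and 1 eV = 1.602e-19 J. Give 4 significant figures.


Step 1: Compute energy difference dE = E1 - E2 = 0.3812 - 0.8883 = -0.5071 eV
Step 2: Convert to Joules: dE_J = -0.5071 * 1.602e-19 = -8.124e-20 J
Step 3: Compute exponent = -dE_J / (kB * T) = -(-8.124e-20) / (1.381e-23 * 523.2) = 11.24
Step 4: P(E1)/P(E2) = exp(11.24) = 7.637e+04

7.637e+04


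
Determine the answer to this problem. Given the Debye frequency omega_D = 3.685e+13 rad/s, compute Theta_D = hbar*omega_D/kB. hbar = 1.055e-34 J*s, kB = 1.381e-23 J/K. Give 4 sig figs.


Step 1: hbar*omega_D = 1.055e-34 * 3.685e+13 = 3.888e-21 J
Step 2: Theta_D = 3.888e-21 / 1.381e-23
Step 3: Theta_D = 281.5 K

281.5


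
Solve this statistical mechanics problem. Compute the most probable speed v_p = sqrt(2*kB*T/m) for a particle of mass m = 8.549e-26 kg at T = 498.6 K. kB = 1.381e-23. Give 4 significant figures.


Step 1: Numerator = 2*kB*T = 2*1.381e-23*498.6 = 1.377e-20
Step 2: Ratio = 1.377e-20 / 8.549e-26 = 1.611e+05
Step 3: v_p = sqrt(1.611e+05) = 401.4 m/s

401.4


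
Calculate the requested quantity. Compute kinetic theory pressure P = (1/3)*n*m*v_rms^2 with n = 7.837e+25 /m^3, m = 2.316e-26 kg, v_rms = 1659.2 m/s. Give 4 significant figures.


Step 1: v_rms^2 = 1659.2^2 = 2.753e+06
Step 2: n*m = 7.837e+25*2.316e-26 = 1.815
Step 3: P = (1/3)*1.815*2.753e+06 = 1.666e+06 Pa

1.666e+06


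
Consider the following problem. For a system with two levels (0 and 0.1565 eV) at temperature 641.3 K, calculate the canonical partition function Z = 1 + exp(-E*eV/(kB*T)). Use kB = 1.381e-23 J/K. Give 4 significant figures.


Step 1: Compute beta*E = E*eV/(kB*T) = 0.1565*1.602e-19/(1.381e-23*641.3) = 2.831
Step 2: exp(-beta*E) = exp(-2.831) = 0.05896
Step 3: Z = 1 + 0.05896 = 1.059

1.059


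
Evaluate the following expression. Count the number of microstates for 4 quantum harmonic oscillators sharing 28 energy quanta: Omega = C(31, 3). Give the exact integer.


Step 1: Use binomial coefficient C(31, 3)
Step 2: Numerator = 31! / 28!
Step 3: Denominator = 3!
Step 4: Omega = 4495

4495


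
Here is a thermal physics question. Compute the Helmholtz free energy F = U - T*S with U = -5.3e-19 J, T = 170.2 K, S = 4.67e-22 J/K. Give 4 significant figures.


Step 1: T*S = 170.2 * 4.67e-22 = 7.948e-20 J
Step 2: F = U - T*S = -5.3e-19 - 7.948e-20
Step 3: F = -6.095e-19 J

-6.095e-19


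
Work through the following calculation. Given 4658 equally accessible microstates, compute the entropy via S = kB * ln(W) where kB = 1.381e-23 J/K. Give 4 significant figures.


Step 1: ln(W) = ln(4658) = 8.446
Step 2: S = kB * ln(W) = 1.381e-23 * 8.446
Step 3: S = 1.166e-22 J/K

1.166e-22


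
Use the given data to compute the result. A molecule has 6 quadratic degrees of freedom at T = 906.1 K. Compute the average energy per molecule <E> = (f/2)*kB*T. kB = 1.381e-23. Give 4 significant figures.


Step 1: f/2 = 6/2 = 3
Step 2: kB*T = 1.381e-23 * 906.1 = 1.251e-20
Step 3: <E> = 3 * 1.251e-20 = 3.754e-20 J

3.754e-20


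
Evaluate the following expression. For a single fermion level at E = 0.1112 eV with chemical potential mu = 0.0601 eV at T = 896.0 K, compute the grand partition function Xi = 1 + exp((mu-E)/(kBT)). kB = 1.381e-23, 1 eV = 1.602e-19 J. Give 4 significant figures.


Step 1: (mu - E) = 0.0601 - 0.1112 = -0.0511 eV
Step 2: x = (mu-E)*eV/(kB*T) = -0.0511*1.602e-19/(1.381e-23*896.0) = -0.6616
Step 3: exp(x) = 0.516
Step 4: Xi = 1 + 0.516 = 1.516

1.516


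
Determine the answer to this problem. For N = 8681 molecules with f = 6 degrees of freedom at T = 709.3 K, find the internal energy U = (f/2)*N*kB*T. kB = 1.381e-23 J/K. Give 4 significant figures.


Step 1: f/2 = 6/2 = 3.0
Step 2: N*kB*T = 8681*1.381e-23*709.3 = 8.503e-17
Step 3: U = 3.0 * 8.503e-17 = 2.551e-16 J

2.551e-16


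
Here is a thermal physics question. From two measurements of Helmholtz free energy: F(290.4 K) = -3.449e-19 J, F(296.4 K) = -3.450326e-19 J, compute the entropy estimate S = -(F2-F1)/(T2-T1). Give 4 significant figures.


Step 1: dF = F2 - F1 = -3.450326e-19 - (-3.449e-19) = -1.326e-22 J
Step 2: dT = T2 - T1 = 296.4 - 290.4 = 6 K
Step 3: S = -dF/dT = -(-1.326e-22)/6 = 2.21e-23 J/K

2.21e-23


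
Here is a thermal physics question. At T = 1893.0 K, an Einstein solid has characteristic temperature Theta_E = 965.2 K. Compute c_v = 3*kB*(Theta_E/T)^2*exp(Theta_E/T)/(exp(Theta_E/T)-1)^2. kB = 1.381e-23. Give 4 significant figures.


Step 1: x = Theta_E/T = 965.2/1893.0 = 0.5099
Step 2: x^2 = 0.26
Step 3: exp(x) = 1.665
Step 4: c_v = 3*1.381e-23*0.26*1.665/(1.665-1)^2 = 4.054e-23

4.054e-23


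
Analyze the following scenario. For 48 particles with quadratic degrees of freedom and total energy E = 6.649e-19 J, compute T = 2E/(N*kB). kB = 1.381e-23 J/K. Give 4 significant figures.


Step 1: Numerator = 2*E = 2*6.649e-19 = 1.33e-18 J
Step 2: Denominator = N*kB = 48*1.381e-23 = 6.629e-22
Step 3: T = 1.33e-18 / 6.629e-22 = 2006 K

2006


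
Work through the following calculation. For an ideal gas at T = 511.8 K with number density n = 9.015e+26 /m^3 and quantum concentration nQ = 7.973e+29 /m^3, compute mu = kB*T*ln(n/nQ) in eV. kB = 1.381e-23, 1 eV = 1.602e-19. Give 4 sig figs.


Step 1: n/nQ = 9.015e+26/7.973e+29 = 0.001131
Step 2: ln(n/nQ) = -6.785
Step 3: mu = kB*T*ln(n/nQ) = 7.068e-21*-6.785 = -4.796e-20 J
Step 4: Convert to eV: -4.796e-20/1.602e-19 = -0.2993 eV

-0.2993


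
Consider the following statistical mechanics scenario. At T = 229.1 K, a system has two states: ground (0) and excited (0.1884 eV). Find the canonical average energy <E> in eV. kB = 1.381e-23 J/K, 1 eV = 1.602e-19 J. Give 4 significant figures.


Step 1: beta*E = 0.1884*1.602e-19/(1.381e-23*229.1) = 9.539
Step 2: exp(-beta*E) = 7.195e-05
Step 3: <E> = 0.1884*7.195e-05/(1+7.195e-05) = 1.356e-05 eV

1.356e-05


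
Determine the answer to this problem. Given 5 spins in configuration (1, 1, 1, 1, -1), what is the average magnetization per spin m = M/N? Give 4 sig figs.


Step 1: Count up spins (+1): 4, down spins (-1): 1
Step 2: Total magnetization M = 4 - 1 = 3
Step 3: m = M/N = 3/5 = 0.6

0.6


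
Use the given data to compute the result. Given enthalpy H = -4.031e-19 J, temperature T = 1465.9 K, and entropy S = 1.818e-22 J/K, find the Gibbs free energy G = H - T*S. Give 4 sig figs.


Step 1: T*S = 1465.9 * 1.818e-22 = 2.665e-19 J
Step 2: G = H - T*S = -4.031e-19 - 2.665e-19
Step 3: G = -6.696e-19 J

-6.696e-19


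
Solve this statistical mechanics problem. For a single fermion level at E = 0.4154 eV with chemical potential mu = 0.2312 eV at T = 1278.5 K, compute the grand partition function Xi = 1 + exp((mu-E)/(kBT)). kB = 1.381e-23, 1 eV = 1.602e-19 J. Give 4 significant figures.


Step 1: (mu - E) = 0.2312 - 0.4154 = -0.1842 eV
Step 2: x = (mu-E)*eV/(kB*T) = -0.1842*1.602e-19/(1.381e-23*1278.5) = -1.671
Step 3: exp(x) = 0.188
Step 4: Xi = 1 + 0.188 = 1.188

1.188


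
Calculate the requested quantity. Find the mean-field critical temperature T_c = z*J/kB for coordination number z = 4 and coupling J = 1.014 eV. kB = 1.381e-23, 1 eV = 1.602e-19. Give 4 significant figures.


Step 1: z*J = 4*1.014 = 4.056 eV
Step 2: Convert to Joules: 4.056*1.602e-19 = 6.498e-19 J
Step 3: T_c = 6.498e-19 / 1.381e-23 = 4.705e+04 K

4.705e+04


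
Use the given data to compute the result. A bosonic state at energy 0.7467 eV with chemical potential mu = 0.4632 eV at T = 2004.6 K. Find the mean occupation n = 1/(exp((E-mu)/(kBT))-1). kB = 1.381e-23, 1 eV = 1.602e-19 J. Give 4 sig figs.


Step 1: (E - mu) = 0.2835 eV
Step 2: x = (E-mu)*eV/(kB*T) = 0.2835*1.602e-19/(1.381e-23*2004.6) = 1.641
Step 3: exp(x) = 5.158
Step 4: n = 1/(exp(x)-1) = 0.2405

0.2405


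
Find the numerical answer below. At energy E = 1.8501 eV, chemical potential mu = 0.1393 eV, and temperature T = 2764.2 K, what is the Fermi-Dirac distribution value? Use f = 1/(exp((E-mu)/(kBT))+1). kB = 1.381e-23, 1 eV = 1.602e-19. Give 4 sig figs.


Step 1: (E - mu) = 1.8501 - 0.1393 = 1.711 eV
Step 2: Convert: (E-mu)*eV = 2.741e-19 J
Step 3: x = (E-mu)*eV/(kB*T) = 7.18
Step 4: f = 1/(exp(7.18)+1) = 0.0007614

0.0007614


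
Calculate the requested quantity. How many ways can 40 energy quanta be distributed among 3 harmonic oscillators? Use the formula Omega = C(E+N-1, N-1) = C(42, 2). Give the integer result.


Step 1: Use binomial coefficient C(42, 2)
Step 2: Numerator = 42! / 40!
Step 3: Denominator = 2!
Step 4: Omega = 861

861


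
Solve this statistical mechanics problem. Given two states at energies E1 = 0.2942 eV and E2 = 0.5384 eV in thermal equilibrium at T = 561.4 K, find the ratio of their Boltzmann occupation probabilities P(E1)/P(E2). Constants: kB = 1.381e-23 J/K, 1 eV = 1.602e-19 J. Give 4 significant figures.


Step 1: Compute energy difference dE = E1 - E2 = 0.2942 - 0.5384 = -0.2442 eV
Step 2: Convert to Joules: dE_J = -0.2442 * 1.602e-19 = -3.912e-20 J
Step 3: Compute exponent = -dE_J / (kB * T) = -(-3.912e-20) / (1.381e-23 * 561.4) = 5.046
Step 4: P(E1)/P(E2) = exp(5.046) = 155.4

155.4


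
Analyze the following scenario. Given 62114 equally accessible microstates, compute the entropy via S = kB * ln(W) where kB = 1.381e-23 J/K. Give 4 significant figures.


Step 1: ln(W) = ln(62114) = 11.04
Step 2: S = kB * ln(W) = 1.381e-23 * 11.04
Step 3: S = 1.524e-22 J/K

1.524e-22


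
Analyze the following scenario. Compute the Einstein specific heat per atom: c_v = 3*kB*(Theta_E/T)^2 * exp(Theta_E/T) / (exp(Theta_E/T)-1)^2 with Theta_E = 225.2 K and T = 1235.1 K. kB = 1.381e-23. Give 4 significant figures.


Step 1: x = Theta_E/T = 225.2/1235.1 = 0.1823
Step 2: x^2 = 0.03325
Step 3: exp(x) = 1.2
Step 4: c_v = 3*1.381e-23*0.03325*1.2/(1.2-1)^2 = 4.132e-23

4.132e-23


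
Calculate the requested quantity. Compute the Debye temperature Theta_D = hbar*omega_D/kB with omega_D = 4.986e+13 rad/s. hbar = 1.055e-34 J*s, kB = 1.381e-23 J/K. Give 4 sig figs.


Step 1: hbar*omega_D = 1.055e-34 * 4.986e+13 = 5.26e-21 J
Step 2: Theta_D = 5.26e-21 / 1.381e-23
Step 3: Theta_D = 380.9 K

380.9


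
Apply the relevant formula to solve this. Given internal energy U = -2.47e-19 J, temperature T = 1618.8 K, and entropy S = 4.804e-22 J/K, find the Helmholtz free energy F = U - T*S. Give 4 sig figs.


Step 1: T*S = 1618.8 * 4.804e-22 = 7.777e-19 J
Step 2: F = U - T*S = -2.47e-19 - 7.777e-19
Step 3: F = -1.025e-18 J

-1.025e-18


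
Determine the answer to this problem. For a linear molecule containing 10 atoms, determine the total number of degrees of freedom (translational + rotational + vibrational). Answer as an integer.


Step 1: Translational DOF = 3
Step 2: Rotational DOF (linear) = 2
Step 3: Vibrational DOF = 3*10 - 5 = 25
Step 4: Total = 3 + 2 + 25 = 30

30


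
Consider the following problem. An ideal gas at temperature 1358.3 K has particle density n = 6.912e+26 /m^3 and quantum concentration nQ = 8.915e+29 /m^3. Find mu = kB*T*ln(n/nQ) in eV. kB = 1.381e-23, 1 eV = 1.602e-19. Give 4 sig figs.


Step 1: n/nQ = 6.912e+26/8.915e+29 = 0.0007753
Step 2: ln(n/nQ) = -7.162
Step 3: mu = kB*T*ln(n/nQ) = 1.876e-20*-7.162 = -1.344e-19 J
Step 4: Convert to eV: -1.344e-19/1.602e-19 = -0.8386 eV

-0.8386


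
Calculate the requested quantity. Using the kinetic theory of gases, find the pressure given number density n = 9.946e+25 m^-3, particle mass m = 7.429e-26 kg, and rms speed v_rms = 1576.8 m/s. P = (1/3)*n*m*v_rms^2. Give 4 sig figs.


Step 1: v_rms^2 = 1576.8^2 = 2.486e+06
Step 2: n*m = 9.946e+25*7.429e-26 = 7.389
Step 3: P = (1/3)*7.389*2.486e+06 = 6.124e+06 Pa

6.124e+06


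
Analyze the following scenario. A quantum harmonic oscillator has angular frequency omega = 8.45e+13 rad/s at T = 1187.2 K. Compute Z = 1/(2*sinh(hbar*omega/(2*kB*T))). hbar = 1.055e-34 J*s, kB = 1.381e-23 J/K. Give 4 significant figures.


Step 1: Compute x = hbar*omega/(kB*T) = 1.055e-34*8.45e+13/(1.381e-23*1187.2) = 0.5437
Step 2: x/2 = 0.2719
Step 3: sinh(x/2) = 0.2752
Step 4: Z = 1/(2*0.2752) = 1.817

1.817


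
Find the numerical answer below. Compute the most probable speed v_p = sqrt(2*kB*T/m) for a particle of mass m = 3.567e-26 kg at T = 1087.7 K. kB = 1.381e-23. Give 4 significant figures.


Step 1: Numerator = 2*kB*T = 2*1.381e-23*1087.7 = 3.004e-20
Step 2: Ratio = 3.004e-20 / 3.567e-26 = 8.422e+05
Step 3: v_p = sqrt(8.422e+05) = 917.7 m/s

917.7


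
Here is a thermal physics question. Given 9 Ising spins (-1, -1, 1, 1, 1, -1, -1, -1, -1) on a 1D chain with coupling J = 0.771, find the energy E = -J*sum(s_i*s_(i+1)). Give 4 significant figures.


Step 1: Nearest-neighbor products: 1, -1, 1, 1, -1, 1, 1, 1
Step 2: Sum of products = 4
Step 3: E = -0.771 * 4 = -3.084

-3.084


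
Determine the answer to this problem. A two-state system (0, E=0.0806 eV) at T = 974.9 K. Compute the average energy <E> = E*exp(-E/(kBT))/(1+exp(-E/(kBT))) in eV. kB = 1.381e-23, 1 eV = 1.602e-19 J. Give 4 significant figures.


Step 1: beta*E = 0.0806*1.602e-19/(1.381e-23*974.9) = 0.9591
Step 2: exp(-beta*E) = 0.3833
Step 3: <E> = 0.0806*0.3833/(1+0.3833) = 0.02233 eV

0.02233


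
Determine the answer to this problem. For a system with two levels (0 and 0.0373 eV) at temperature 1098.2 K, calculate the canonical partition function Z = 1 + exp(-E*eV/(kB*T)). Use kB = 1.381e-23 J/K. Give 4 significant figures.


Step 1: Compute beta*E = E*eV/(kB*T) = 0.0373*1.602e-19/(1.381e-23*1098.2) = 0.394
Step 2: exp(-beta*E) = exp(-0.394) = 0.6744
Step 3: Z = 1 + 0.6744 = 1.674

1.674


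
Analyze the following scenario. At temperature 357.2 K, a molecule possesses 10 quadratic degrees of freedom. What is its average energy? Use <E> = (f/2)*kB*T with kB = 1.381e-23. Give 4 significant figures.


Step 1: f/2 = 10/2 = 5
Step 2: kB*T = 1.381e-23 * 357.2 = 4.933e-21
Step 3: <E> = 5 * 4.933e-21 = 2.466e-20 J

2.466e-20


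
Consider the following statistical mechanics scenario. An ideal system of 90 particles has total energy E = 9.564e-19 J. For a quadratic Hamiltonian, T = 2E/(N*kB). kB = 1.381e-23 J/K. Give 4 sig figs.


Step 1: Numerator = 2*E = 2*9.564e-19 = 1.913e-18 J
Step 2: Denominator = N*kB = 90*1.381e-23 = 1.243e-21
Step 3: T = 1.913e-18 / 1.243e-21 = 1539 K

1539


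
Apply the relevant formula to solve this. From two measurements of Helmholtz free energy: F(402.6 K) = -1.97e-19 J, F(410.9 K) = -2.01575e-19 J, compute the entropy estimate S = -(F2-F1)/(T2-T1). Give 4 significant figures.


Step 1: dF = F2 - F1 = -2.01575e-19 - (-1.97e-19) = -4.575e-21 J
Step 2: dT = T2 - T1 = 410.9 - 402.6 = 8.3 K
Step 3: S = -dF/dT = -(-4.575e-21)/8.3 = 5.512e-22 J/K

5.512e-22


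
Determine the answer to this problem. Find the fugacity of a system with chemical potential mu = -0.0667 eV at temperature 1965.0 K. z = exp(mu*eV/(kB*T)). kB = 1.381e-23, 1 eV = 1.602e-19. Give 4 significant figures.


Step 1: Convert mu to Joules: -0.0667*1.602e-19 = -1.069e-20 J
Step 2: kB*T = 1.381e-23*1965.0 = 2.714e-20 J
Step 3: mu/(kB*T) = -0.3938
Step 4: z = exp(-0.3938) = 0.6745

0.6745


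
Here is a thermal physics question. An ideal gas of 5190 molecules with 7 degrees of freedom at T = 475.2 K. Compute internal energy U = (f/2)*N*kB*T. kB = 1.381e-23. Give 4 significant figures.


Step 1: f/2 = 7/2 = 3.5
Step 2: N*kB*T = 5190*1.381e-23*475.2 = 3.406e-17
Step 3: U = 3.5 * 3.406e-17 = 1.192e-16 J

1.192e-16


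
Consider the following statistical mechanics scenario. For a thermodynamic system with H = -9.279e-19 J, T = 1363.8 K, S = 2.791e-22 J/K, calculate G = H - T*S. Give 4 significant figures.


Step 1: T*S = 1363.8 * 2.791e-22 = 3.806e-19 J
Step 2: G = H - T*S = -9.279e-19 - 3.806e-19
Step 3: G = -1.309e-18 J

-1.309e-18


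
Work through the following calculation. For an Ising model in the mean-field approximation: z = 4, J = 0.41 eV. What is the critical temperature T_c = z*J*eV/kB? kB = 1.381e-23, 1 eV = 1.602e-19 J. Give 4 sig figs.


Step 1: z*J = 4*0.41 = 1.64 eV
Step 2: Convert to Joules: 1.64*1.602e-19 = 2.627e-19 J
Step 3: T_c = 2.627e-19 / 1.381e-23 = 1.902e+04 K

1.902e+04


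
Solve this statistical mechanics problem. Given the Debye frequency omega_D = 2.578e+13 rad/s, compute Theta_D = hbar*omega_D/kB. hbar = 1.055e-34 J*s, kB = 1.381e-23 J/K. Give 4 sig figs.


Step 1: hbar*omega_D = 1.055e-34 * 2.578e+13 = 2.72e-21 J
Step 2: Theta_D = 2.72e-21 / 1.381e-23
Step 3: Theta_D = 196.9 K

196.9


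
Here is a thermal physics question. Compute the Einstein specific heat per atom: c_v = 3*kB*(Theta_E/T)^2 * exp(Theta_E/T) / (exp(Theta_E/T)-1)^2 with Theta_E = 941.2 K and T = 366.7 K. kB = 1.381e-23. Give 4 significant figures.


Step 1: x = Theta_E/T = 941.2/366.7 = 2.567
Step 2: x^2 = 6.588
Step 3: exp(x) = 13.02
Step 4: c_v = 3*1.381e-23*6.588*13.02/(13.02-1)^2 = 2.459e-23

2.459e-23


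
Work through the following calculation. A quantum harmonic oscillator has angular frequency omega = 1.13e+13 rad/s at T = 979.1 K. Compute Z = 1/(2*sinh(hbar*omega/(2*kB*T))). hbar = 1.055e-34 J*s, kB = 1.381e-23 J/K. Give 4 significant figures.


Step 1: Compute x = hbar*omega/(kB*T) = 1.055e-34*1.13e+13/(1.381e-23*979.1) = 0.08817
Step 2: x/2 = 0.04408
Step 3: sinh(x/2) = 0.0441
Step 4: Z = 1/(2*0.0441) = 11.34

11.34


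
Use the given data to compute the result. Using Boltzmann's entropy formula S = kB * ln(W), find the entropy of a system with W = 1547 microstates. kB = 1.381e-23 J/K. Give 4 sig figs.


Step 1: ln(W) = ln(1547) = 7.344
Step 2: S = kB * ln(W) = 1.381e-23 * 7.344
Step 3: S = 1.014e-22 J/K

1.014e-22


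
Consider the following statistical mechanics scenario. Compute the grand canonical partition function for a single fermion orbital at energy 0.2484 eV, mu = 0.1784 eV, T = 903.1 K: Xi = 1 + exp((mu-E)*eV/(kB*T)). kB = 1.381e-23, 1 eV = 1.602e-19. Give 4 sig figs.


Step 1: (mu - E) = 0.1784 - 0.2484 = -0.07 eV
Step 2: x = (mu-E)*eV/(kB*T) = -0.07*1.602e-19/(1.381e-23*903.1) = -0.8991
Step 3: exp(x) = 0.4069
Step 4: Xi = 1 + 0.4069 = 1.407

1.407


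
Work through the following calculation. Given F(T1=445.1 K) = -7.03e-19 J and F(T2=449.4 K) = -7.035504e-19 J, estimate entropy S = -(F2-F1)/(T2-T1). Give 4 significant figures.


Step 1: dF = F2 - F1 = -7.035504e-19 - (-7.03e-19) = -5.504e-22 J
Step 2: dT = T2 - T1 = 449.4 - 445.1 = 4.3 K
Step 3: S = -dF/dT = -(-5.504e-22)/4.3 = 1.28e-22 J/K

1.28e-22


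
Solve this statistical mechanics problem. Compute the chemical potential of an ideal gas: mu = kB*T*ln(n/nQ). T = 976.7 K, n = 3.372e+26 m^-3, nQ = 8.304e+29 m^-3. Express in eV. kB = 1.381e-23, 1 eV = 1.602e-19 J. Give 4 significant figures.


Step 1: n/nQ = 3.372e+26/8.304e+29 = 0.0004061
Step 2: ln(n/nQ) = -7.809
Step 3: mu = kB*T*ln(n/nQ) = 1.349e-20*-7.809 = -1.053e-19 J
Step 4: Convert to eV: -1.053e-19/1.602e-19 = -0.6575 eV

-0.6575


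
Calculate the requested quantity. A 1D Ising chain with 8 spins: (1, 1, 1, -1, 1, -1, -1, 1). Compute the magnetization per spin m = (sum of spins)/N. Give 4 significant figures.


Step 1: Count up spins (+1): 5, down spins (-1): 3
Step 2: Total magnetization M = 5 - 3 = 2
Step 3: m = M/N = 2/8 = 0.25

0.25


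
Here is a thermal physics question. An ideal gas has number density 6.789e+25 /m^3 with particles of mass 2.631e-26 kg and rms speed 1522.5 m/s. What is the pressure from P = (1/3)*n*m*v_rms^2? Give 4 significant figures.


Step 1: v_rms^2 = 1522.5^2 = 2.318e+06
Step 2: n*m = 6.789e+25*2.631e-26 = 1.786
Step 3: P = (1/3)*1.786*2.318e+06 = 1.38e+06 Pa

1.38e+06


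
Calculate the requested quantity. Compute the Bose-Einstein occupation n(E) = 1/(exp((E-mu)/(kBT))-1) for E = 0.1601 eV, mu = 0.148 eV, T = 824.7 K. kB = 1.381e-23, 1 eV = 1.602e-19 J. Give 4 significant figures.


Step 1: (E - mu) = 0.0121 eV
Step 2: x = (E-mu)*eV/(kB*T) = 0.0121*1.602e-19/(1.381e-23*824.7) = 0.1702
Step 3: exp(x) = 1.186
Step 4: n = 1/(exp(x)-1) = 5.39

5.39


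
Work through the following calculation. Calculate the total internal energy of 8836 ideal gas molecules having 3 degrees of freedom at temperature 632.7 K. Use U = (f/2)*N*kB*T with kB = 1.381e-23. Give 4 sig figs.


Step 1: f/2 = 3/2 = 1.5
Step 2: N*kB*T = 8836*1.381e-23*632.7 = 7.721e-17
Step 3: U = 1.5 * 7.721e-17 = 1.158e-16 J

1.158e-16


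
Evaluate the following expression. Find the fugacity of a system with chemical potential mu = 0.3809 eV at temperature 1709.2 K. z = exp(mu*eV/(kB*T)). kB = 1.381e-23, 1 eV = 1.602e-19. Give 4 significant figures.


Step 1: Convert mu to Joules: 0.3809*1.602e-19 = 6.102e-20 J
Step 2: kB*T = 1.381e-23*1709.2 = 2.36e-20 J
Step 3: mu/(kB*T) = 2.585
Step 4: z = exp(2.585) = 13.27

13.27


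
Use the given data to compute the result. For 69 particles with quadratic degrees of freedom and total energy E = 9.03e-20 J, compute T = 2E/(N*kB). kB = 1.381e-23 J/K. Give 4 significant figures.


Step 1: Numerator = 2*E = 2*9.03e-20 = 1.806e-19 J
Step 2: Denominator = N*kB = 69*1.381e-23 = 9.529e-22
Step 3: T = 1.806e-19 / 9.529e-22 = 189.5 K

189.5


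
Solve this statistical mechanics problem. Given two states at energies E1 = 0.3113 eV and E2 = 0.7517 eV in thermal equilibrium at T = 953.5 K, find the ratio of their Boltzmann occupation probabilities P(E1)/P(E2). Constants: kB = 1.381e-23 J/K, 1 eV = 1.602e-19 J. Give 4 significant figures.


Step 1: Compute energy difference dE = E1 - E2 = 0.3113 - 0.7517 = -0.4404 eV
Step 2: Convert to Joules: dE_J = -0.4404 * 1.602e-19 = -7.055e-20 J
Step 3: Compute exponent = -dE_J / (kB * T) = -(-7.055e-20) / (1.381e-23 * 953.5) = 5.358
Step 4: P(E1)/P(E2) = exp(5.358) = 212.3

212.3


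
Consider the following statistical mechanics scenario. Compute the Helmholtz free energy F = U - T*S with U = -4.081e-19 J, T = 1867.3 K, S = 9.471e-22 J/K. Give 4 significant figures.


Step 1: T*S = 1867.3 * 9.471e-22 = 1.769e-18 J
Step 2: F = U - T*S = -4.081e-19 - 1.769e-18
Step 3: F = -2.177e-18 J

-2.177e-18


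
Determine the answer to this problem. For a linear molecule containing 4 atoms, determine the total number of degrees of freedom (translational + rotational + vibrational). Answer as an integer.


Step 1: Translational DOF = 3
Step 2: Rotational DOF (linear) = 2
Step 3: Vibrational DOF = 3*4 - 5 = 7
Step 4: Total = 3 + 2 + 7 = 12

12


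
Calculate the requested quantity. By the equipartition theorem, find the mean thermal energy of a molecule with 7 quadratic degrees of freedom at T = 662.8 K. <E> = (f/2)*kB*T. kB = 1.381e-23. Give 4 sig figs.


Step 1: f/2 = 7/2 = 3.5
Step 2: kB*T = 1.381e-23 * 662.8 = 9.153e-21
Step 3: <E> = 3.5 * 9.153e-21 = 3.204e-20 J

3.204e-20


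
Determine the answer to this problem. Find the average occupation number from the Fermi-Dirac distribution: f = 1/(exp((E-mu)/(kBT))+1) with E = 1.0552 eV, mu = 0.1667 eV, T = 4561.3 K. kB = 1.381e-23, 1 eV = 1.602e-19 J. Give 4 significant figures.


Step 1: (E - mu) = 1.0552 - 0.1667 = 0.8885 eV
Step 2: Convert: (E-mu)*eV = 1.423e-19 J
Step 3: x = (E-mu)*eV/(kB*T) = 2.26
Step 4: f = 1/(exp(2.26)+1) = 0.09452

0.09452


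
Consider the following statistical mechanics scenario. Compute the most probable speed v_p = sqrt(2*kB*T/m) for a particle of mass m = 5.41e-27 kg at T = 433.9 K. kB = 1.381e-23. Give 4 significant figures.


Step 1: Numerator = 2*kB*T = 2*1.381e-23*433.9 = 1.198e-20
Step 2: Ratio = 1.198e-20 / 5.41e-27 = 2.215e+06
Step 3: v_p = sqrt(2.215e+06) = 1488 m/s

1488


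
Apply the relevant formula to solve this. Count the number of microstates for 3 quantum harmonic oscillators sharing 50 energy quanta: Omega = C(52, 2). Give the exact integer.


Step 1: Use binomial coefficient C(52, 2)
Step 2: Numerator = 52! / 50!
Step 3: Denominator = 2!
Step 4: Omega = 1326

1326


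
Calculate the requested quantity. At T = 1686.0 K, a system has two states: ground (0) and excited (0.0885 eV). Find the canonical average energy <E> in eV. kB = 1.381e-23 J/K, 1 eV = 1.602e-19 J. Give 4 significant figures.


Step 1: beta*E = 0.0885*1.602e-19/(1.381e-23*1686.0) = 0.6089
Step 2: exp(-beta*E) = 0.5439
Step 3: <E> = 0.0885*0.5439/(1+0.5439) = 0.03118 eV

0.03118


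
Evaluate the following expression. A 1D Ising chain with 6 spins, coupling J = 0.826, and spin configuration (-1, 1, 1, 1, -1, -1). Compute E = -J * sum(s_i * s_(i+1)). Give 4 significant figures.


Step 1: Nearest-neighbor products: -1, 1, 1, -1, 1
Step 2: Sum of products = 1
Step 3: E = -0.826 * 1 = -0.826

-0.826


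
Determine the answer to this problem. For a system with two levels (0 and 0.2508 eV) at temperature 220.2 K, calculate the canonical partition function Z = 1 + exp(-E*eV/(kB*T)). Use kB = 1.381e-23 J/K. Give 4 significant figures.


Step 1: Compute beta*E = E*eV/(kB*T) = 0.2508*1.602e-19/(1.381e-23*220.2) = 13.21
Step 2: exp(-beta*E) = exp(-13.21) = 1.828e-06
Step 3: Z = 1 + 1.828e-06 = 1

1


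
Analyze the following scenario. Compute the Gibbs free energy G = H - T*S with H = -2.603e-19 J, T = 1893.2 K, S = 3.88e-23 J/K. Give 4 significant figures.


Step 1: T*S = 1893.2 * 3.88e-23 = 7.346e-20 J
Step 2: G = H - T*S = -2.603e-19 - 7.346e-20
Step 3: G = -3.338e-19 J

-3.338e-19


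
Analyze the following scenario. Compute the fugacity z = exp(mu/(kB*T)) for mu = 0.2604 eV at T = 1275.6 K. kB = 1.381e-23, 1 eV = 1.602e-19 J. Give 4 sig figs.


Step 1: Convert mu to Joules: 0.2604*1.602e-19 = 4.172e-20 J
Step 2: kB*T = 1.381e-23*1275.6 = 1.762e-20 J
Step 3: mu/(kB*T) = 2.368
Step 4: z = exp(2.368) = 10.68

10.68


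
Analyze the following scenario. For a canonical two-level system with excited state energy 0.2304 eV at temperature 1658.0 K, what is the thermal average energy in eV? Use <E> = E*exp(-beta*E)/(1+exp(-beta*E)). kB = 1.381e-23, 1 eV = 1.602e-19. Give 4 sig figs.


Step 1: beta*E = 0.2304*1.602e-19/(1.381e-23*1658.0) = 1.612
Step 2: exp(-beta*E) = 0.1995
Step 3: <E> = 0.2304*0.1995/(1+0.1995) = 0.03832 eV

0.03832


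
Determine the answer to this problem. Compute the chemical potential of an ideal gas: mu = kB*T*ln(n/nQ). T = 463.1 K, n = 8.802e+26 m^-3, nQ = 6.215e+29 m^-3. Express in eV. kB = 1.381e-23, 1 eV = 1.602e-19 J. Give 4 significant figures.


Step 1: n/nQ = 8.802e+26/6.215e+29 = 0.001416
Step 2: ln(n/nQ) = -6.56
Step 3: mu = kB*T*ln(n/nQ) = 6.395e-21*-6.56 = -4.195e-20 J
Step 4: Convert to eV: -4.195e-20/1.602e-19 = -0.2619 eV

-0.2619


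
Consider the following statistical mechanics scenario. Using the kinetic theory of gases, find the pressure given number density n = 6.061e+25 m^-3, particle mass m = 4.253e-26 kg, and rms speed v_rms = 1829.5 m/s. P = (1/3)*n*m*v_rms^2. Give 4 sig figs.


Step 1: v_rms^2 = 1829.5^2 = 3.347e+06
Step 2: n*m = 6.061e+25*4.253e-26 = 2.578
Step 3: P = (1/3)*2.578*3.347e+06 = 2.876e+06 Pa

2.876e+06


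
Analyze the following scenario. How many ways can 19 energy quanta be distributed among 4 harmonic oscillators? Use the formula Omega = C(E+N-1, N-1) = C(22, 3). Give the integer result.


Step 1: Use binomial coefficient C(22, 3)
Step 2: Numerator = 22! / 19!
Step 3: Denominator = 3!
Step 4: Omega = 1540

1540


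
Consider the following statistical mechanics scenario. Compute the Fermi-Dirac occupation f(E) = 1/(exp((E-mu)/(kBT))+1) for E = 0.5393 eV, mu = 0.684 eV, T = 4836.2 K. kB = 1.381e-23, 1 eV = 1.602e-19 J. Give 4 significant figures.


Step 1: (E - mu) = 0.5393 - 0.684 = -0.1447 eV
Step 2: Convert: (E-mu)*eV = -2.318e-20 J
Step 3: x = (E-mu)*eV/(kB*T) = -0.3471
Step 4: f = 1/(exp(-0.3471)+1) = 0.5859

0.5859


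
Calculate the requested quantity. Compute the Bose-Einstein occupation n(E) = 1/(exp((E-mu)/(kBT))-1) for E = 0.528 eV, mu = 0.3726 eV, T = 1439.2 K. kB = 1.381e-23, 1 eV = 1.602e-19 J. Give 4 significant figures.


Step 1: (E - mu) = 0.1554 eV
Step 2: x = (E-mu)*eV/(kB*T) = 0.1554*1.602e-19/(1.381e-23*1439.2) = 1.253
Step 3: exp(x) = 3.499
Step 4: n = 1/(exp(x)-1) = 0.4001

0.4001


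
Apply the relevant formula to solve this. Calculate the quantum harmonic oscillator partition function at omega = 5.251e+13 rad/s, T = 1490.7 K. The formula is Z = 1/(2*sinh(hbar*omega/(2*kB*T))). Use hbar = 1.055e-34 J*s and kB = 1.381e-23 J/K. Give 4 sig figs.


Step 1: Compute x = hbar*omega/(kB*T) = 1.055e-34*5.251e+13/(1.381e-23*1490.7) = 0.2691
Step 2: x/2 = 0.1345
Step 3: sinh(x/2) = 0.135
Step 4: Z = 1/(2*0.135) = 3.705

3.705
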